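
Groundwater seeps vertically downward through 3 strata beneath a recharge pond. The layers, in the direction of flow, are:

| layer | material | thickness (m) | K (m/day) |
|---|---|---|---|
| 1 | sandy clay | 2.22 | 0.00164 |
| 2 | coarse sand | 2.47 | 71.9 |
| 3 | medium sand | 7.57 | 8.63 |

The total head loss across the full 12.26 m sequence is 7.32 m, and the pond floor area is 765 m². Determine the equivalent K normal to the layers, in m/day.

0.00905

Flow is perpendicular to layering, so the layers act in series and the equivalent K is the thickness-weighted harmonic mean.
Total thickness L = 2.22 + 2.47 + 7.57 = 12.26 m.
Σ(b_i/K_i) = 2.22/0.00164 + 2.47/71.9 + 7.57/8.63 = 1355 d.
K_eq = L / Σ(b_i/K_i) = 12.26 / 1355 = 0.009051 m/day.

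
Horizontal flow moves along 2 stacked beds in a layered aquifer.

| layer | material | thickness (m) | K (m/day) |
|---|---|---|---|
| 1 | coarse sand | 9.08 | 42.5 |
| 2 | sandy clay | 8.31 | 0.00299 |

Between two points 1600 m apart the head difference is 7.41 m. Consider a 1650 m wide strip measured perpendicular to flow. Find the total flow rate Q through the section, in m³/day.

2950

Flow is parallel to layering, so each bed carries its own Darcy discharge and the transmissivities add.
Σ(K_i·b_i) = 42.5×9.08 + 0.00299×8.31 = 385.9 m²/day.
Hydraulic gradient i = Δh / L = 7.41 / 1600 = 0.004631.
Q = Σ(K_i·b_i) · W · i = 385.9 × 1650 × 0.004631 = 2949 m³/day.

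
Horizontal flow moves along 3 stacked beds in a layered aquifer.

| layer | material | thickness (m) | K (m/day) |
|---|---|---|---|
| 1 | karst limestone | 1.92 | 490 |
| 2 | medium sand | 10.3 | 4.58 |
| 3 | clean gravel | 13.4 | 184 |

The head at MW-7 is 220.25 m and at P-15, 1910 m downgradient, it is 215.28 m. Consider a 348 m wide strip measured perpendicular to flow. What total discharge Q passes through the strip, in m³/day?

3130

Flow is parallel to layering, so each bed carries its own Darcy discharge and the transmissivities add.
Σ(K_i·b_i) = 490×1.92 + 4.58×10.3 + 184×13.4 = 3454 m²/day.
Hydraulic gradient i = (220.25 − 215.28) / 1910 = 4.97 / 1910 = 0.002602.
Q = Σ(K_i·b_i) · W · i = 3454 × 348 × 0.002602 = 3127 m³/day.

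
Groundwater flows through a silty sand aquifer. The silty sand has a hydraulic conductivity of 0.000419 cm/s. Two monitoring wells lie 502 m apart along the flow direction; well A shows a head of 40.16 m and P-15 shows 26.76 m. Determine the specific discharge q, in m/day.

0.00966

Convert K: 0.000419 cm/s × 864 = 0.3620 m/day.
Hydraulic gradient i = (40.16 − 26.76) / 502 = 13.4 / 502 = 0.02669.
Specific discharge q = K · i = 0.3620 × 0.02669 = 0.009663 m/day.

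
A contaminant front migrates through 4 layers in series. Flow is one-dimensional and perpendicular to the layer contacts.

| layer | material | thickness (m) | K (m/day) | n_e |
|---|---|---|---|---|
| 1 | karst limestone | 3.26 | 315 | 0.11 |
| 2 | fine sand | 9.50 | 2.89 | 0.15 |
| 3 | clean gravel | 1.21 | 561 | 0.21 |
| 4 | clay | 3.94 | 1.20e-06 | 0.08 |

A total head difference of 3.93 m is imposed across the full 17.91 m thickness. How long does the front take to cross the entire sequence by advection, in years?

5380

With flow normal to the layers, continuity requires the same specific discharge q through every layer.
Σ(b_i/K_i) = 3.26/315 + 9.50/2.89 + 1.21/561 + 3.94/1.20e-06 = 3.283e+06 d.
q = Δh / Σ(b_i/K_i) = 3.93 / 3.283e+06 = 1.197e-06 m/day.
In each layer the seepage velocity is v_i = q/n_i, so the layer transit time is t_i = b_i·n_i / q:
  layer 1 (karst limestone): t_1 = 3.26 × 0.11 / 1.197e-06 = 2.996e+05 d
  layer 2 (fine sand): t_2 = 9.50 × 0.15 / 1.197e-06 = 1.191e+06 d
  layer 3 (clean gravel): t_3 = 1.21 × 0.21 / 1.197e-06 = 2.123e+05 d
  layer 4 (clay): t_4 = 3.94 × 0.08 / 1.197e-06 = 2.633e+05 d
Total t = Σ t_i = 1.966e+06 days = 5382 years.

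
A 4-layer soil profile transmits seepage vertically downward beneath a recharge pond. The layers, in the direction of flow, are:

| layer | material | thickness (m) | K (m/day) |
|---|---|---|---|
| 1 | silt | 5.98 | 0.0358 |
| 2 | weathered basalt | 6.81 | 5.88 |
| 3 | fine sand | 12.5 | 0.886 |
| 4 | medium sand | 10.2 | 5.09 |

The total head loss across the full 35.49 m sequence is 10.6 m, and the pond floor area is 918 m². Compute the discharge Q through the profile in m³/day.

Flow is perpendicular to layering, so the layers act in series and the equivalent K is the thickness-weighted harmonic mean.
Total thickness L = 5.98 + 6.81 + 12.5 + 10.2 = 35.49 m.
Σ(b_i/K_i) = 5.98/0.0358 + 6.81/5.88 + 12.5/0.886 + 10.2/5.09 = 184.3 d.
K_eq = L / Σ(b_i/K_i) = 35.49 / 184.3 = 0.1926 m/day.
Q = K_eq · A · (Δh/L) = 0.1926 × 918 × (10.6/35.49) = 52.80 m³/day.

52.8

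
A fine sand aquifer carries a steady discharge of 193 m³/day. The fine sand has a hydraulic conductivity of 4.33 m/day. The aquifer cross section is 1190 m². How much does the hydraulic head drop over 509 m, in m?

From Q = K·A·i, i = Q / (K·A) = 193 / (4.330 × 1190) = 0.03746.
Head loss Δh = i · L = 0.03746 × 509 = 19.07 m.

19.1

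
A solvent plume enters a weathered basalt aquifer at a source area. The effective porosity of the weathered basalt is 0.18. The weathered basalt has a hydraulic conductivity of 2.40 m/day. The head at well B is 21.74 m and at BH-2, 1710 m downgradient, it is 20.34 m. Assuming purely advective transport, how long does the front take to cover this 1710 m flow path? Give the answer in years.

Hydraulic gradient i = (21.74 − 20.34) / 1710 = 1.4 / 1710 = 0.0008187.
Darcy flux q = K · i = 2.400 × 0.0008187 = 0.001965 m/day.
Seepage velocity v = q / n_e = 0.001965 / 0.18 = 0.01092 m/day.
Travel time t = L / v = 1710 / 0.01092 = 1.566e+05 days = 428.9 years.

429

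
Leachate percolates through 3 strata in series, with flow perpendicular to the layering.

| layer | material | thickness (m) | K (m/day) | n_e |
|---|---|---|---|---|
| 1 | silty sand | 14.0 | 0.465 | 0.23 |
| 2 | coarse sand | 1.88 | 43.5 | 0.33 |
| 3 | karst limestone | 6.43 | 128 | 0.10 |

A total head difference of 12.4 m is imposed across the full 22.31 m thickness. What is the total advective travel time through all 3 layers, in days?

10.9

With flow normal to the layers, continuity requires the same specific discharge q through every layer.
Σ(b_i/K_i) = 14.0/0.465 + 1.88/43.5 + 6.43/128 = 30.20 d.
q = Δh / Σ(b_i/K_i) = 12.4 / 30.20 = 0.4106 m/day.
In each layer the seepage velocity is v_i = q/n_i, so the layer transit time is t_i = b_i·n_i / q:
  layer 1 (silty sand): t_1 = 14.0 × 0.23 / 0.4106 = 7.843 d
  layer 2 (coarse sand): t_2 = 1.88 × 0.33 / 0.4106 = 1.511 d
  layer 3 (karst limestone): t_3 = 6.43 × 0.10 / 0.4106 = 1.566 d
Total t = Σ t_i = 10.92 days.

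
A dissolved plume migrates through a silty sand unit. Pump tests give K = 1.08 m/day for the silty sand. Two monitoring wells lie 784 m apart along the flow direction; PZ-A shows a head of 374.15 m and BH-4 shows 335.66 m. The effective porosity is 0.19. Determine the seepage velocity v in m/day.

Hydraulic gradient i = (374.15 − 335.66) / 784 = 38.49 / 784 = 0.04909.
Darcy flux q = K · i = 1.080 × 0.04909 = 0.05302 m/day.
Seepage velocity v = q / n_e = 0.05302 / 0.19 = 0.2791 m/day.

0.279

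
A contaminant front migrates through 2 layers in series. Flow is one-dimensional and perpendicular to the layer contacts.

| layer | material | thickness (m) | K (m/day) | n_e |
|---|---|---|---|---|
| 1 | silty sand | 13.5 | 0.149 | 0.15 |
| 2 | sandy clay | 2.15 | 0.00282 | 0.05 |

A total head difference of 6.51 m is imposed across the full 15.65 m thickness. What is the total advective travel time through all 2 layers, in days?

With flow normal to the layers, continuity requires the same specific discharge q through every layer.
Σ(b_i/K_i) = 13.5/0.149 + 2.15/0.00282 = 853.0 d.
q = Δh / Σ(b_i/K_i) = 6.51 / 853.0 = 0.007632 m/day.
In each layer the seepage velocity is v_i = q/n_i, so the layer transit time is t_i = b_i·n_i / q:
  layer 1 (silty sand): t_1 = 13.5 × 0.15 / 0.007632 = 265.3 d
  layer 2 (sandy clay): t_2 = 2.15 × 0.05 / 0.007632 = 14.09 d
Total t = Σ t_i = 279.4 days.

279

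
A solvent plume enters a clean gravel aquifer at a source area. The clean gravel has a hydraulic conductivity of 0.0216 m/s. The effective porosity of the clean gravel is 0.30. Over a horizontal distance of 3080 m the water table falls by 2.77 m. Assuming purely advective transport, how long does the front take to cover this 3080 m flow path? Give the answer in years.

Convert K: 0.0216 m/s × 86400 = 1866 m/day.
Hydraulic gradient i = Δh / L = 2.77 / 3080 = 0.0008994.
Darcy flux q = K · i = 1866 × 0.0008994 = 1.678 m/day.
Seepage velocity v = q / n_e = 1.678 / 0.30 = 5.595 m/day.
Travel time t = L / v = 3080 / 5.595 = 550.5 days = 1.507 years.

1.51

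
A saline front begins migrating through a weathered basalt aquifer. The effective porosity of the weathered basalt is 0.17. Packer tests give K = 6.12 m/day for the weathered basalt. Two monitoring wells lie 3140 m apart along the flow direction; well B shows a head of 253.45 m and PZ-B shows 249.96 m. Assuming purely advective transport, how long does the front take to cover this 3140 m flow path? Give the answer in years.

Hydraulic gradient i = (253.45 − 249.96) / 3140 = 3.49 / 3140 = 0.001111.
Darcy flux q = K · i = 6.120 × 0.001111 = 0.006802 m/day.
Seepage velocity v = q / n_e = 0.006802 / 0.17 = 0.04001 m/day.
Travel time t = L / v = 3140 / 0.04001 = 78475 days = 214.9 years.

215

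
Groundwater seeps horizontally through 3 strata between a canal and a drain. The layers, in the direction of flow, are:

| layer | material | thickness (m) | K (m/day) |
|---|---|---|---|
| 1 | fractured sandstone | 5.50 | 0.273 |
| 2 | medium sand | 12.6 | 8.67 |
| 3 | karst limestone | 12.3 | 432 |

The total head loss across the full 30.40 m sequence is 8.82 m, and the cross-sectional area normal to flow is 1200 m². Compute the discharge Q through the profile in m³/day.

489

Flow is perpendicular to layering, so the layers act in series and the equivalent K is the thickness-weighted harmonic mean.
Total thickness L = 5.50 + 12.6 + 12.3 = 30.40 m.
Σ(b_i/K_i) = 5.50/0.273 + 12.6/8.67 + 12.3/432 = 21.63 d.
K_eq = L / Σ(b_i/K_i) = 30.40 / 21.63 = 1.406 m/day.
Q = K_eq · A · (Δh/L) = 1.406 × 1200 × (8.82/30.40) = 489.4 m³/day.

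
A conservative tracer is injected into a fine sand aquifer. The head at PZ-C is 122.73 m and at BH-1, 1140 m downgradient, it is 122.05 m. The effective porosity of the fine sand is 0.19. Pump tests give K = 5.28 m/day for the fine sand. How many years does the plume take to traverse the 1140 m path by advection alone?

Hydraulic gradient i = (122.73 − 122.05) / 1140 = 0.68 / 1140 = 0.0005965.
Darcy flux q = K · i = 5.280 × 0.0005965 = 0.003149 m/day.
Seepage velocity v = q / n_e = 0.003149 / 0.19 = 0.01658 m/day.
Travel time t = L / v = 1140 / 0.01658 = 68773 days = 188.3 years.

188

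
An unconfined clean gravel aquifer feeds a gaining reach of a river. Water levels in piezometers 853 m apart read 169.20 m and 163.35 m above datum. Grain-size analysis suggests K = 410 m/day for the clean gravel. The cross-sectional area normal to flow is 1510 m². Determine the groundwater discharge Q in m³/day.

4250

Hydraulic gradient i = (169.20 − 163.35) / 853 = 5.85 / 853 = 0.006858.
Darcy's law: Q = K · A · i = 410.0 × 1510 × 0.006858 = 4246 m³/day.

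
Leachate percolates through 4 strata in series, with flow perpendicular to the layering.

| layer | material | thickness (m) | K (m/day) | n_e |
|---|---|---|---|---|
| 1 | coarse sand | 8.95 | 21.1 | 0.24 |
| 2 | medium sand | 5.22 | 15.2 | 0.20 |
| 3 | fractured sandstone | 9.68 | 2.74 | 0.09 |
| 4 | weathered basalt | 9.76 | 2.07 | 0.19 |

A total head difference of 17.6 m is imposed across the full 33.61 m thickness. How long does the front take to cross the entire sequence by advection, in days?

3.03

With flow normal to the layers, continuity requires the same specific discharge q through every layer.
Σ(b_i/K_i) = 8.95/21.1 + 5.22/15.2 + 9.68/2.74 + 9.76/2.07 = 9.015 d.
q = Δh / Σ(b_i/K_i) = 17.6 / 9.015 = 1.952 m/day.
In each layer the seepage velocity is v_i = q/n_i, so the layer transit time is t_i = b_i·n_i / q:
  layer 1 (coarse sand): t_1 = 8.95 × 0.24 / 1.952 = 1.100 d
  layer 2 (medium sand): t_2 = 5.22 × 0.20 / 1.952 = 0.5348 d
  layer 3 (fractured sandstone): t_3 = 9.68 × 0.09 / 1.952 = 0.4463 d
  layer 4 (weathered basalt): t_4 = 9.76 × 0.19 / 1.952 = 0.9499 d
Total t = Σ t_i = 3.031 days.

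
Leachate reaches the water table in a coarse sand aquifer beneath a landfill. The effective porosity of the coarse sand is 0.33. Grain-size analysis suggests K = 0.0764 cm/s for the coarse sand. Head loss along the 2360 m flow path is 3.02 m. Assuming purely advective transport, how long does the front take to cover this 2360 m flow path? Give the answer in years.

25.2

Convert K: 0.0764 cm/s × 864 = 66.01 m/day.
Hydraulic gradient i = Δh / L = 3.02 / 2360 = 0.001280.
Darcy flux q = K · i = 66.01 × 0.001280 = 0.08447 m/day.
Seepage velocity v = q / n_e = 0.08447 / 0.33 = 0.2560 m/day.
Travel time t = L / v = 2360 / 0.2560 = 9220 days = 25.24 years.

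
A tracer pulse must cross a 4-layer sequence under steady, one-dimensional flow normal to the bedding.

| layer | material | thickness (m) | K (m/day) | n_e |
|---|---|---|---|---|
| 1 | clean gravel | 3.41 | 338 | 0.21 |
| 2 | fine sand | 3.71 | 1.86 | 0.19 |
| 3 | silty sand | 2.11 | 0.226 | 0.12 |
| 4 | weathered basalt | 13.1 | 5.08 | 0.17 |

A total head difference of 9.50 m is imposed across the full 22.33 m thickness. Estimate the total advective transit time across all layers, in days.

With flow normal to the layers, continuity requires the same specific discharge q through every layer.
Σ(b_i/K_i) = 3.41/338 + 3.71/1.86 + 2.11/0.226 + 13.1/5.08 = 13.92 d.
q = Δh / Σ(b_i/K_i) = 9.50 / 13.92 = 0.6825 m/day.
In each layer the seepage velocity is v_i = q/n_i, so the layer transit time is t_i = b_i·n_i / q:
  layer 1 (clean gravel): t_1 = 3.41 × 0.21 / 0.6825 = 1.049 d
  layer 2 (fine sand): t_2 = 3.71 × 0.19 / 0.6825 = 1.033 d
  layer 3 (silty sand): t_3 = 2.11 × 0.12 / 0.6825 = 0.3710 d
  layer 4 (weathered basalt): t_4 = 13.1 × 0.17 / 0.6825 = 3.263 d
Total t = Σ t_i = 5.716 days.

5.72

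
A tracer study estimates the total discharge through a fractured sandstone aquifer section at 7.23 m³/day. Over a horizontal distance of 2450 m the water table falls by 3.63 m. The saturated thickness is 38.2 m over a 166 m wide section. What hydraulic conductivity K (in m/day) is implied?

Cross-sectional area A = 166 × 38.2 = 6341 m².
Hydraulic gradient i = Δh / L = 3.63 / 2450 = 0.001482.
From Q = K·A·i, K = Q / (A·i) = 7.23 / (6341 × 0.001482) = 0.7695 m/day.

0.770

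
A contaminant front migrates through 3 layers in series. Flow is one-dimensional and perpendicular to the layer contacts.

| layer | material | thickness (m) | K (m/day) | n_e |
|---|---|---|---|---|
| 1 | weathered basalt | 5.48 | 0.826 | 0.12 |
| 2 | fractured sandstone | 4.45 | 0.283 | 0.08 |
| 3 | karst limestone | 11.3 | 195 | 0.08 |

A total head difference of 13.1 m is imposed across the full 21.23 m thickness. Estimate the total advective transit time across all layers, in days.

3.28

With flow normal to the layers, continuity requires the same specific discharge q through every layer.
Σ(b_i/K_i) = 5.48/0.826 + 4.45/0.283 + 11.3/195 = 22.42 d.
q = Δh / Σ(b_i/K_i) = 13.1 / 22.42 = 0.5844 m/day.
In each layer the seepage velocity is v_i = q/n_i, so the layer transit time is t_i = b_i·n_i / q:
  layer 1 (weathered basalt): t_1 = 5.48 × 0.12 / 0.5844 = 1.125 d
  layer 2 (fractured sandstone): t_2 = 4.45 × 0.08 / 0.5844 = 0.6092 d
  layer 3 (karst limestone): t_3 = 11.3 × 0.08 / 0.5844 = 1.547 d
Total t = Σ t_i = 3.281 days.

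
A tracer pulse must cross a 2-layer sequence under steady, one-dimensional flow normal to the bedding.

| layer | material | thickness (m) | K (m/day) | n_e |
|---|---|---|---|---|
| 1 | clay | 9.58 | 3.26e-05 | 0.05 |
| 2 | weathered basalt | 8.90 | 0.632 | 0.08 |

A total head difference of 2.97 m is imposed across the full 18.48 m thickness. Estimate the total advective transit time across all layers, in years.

With flow normal to the layers, continuity requires the same specific discharge q through every layer.
Σ(b_i/K_i) = 9.58/3.26e-05 + 8.90/0.632 = 2.939e+05 d.
q = Δh / Σ(b_i/K_i) = 2.97 / 2.939e+05 = 1.011e-05 m/day.
In each layer the seepage velocity is v_i = q/n_i, so the layer transit time is t_i = b_i·n_i / q:
  layer 1 (clay): t_1 = 9.58 × 0.05 / 1.011e-05 = 47397 d
  layer 2 (weathered basalt): t_2 = 8.90 × 0.08 / 1.011e-05 = 70452 d
Total t = Σ t_i = 1.178e+05 days = 322.7 years.

323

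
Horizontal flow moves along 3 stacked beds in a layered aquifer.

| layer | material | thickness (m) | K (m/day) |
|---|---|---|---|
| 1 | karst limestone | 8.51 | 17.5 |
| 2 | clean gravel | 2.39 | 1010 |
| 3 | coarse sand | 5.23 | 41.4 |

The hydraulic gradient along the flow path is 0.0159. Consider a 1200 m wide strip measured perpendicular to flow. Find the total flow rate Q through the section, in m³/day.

53000

Flow is parallel to layering, so each bed carries its own Darcy discharge and the transmissivities add.
Σ(K_i·b_i) = 17.5×8.51 + 1010×2.39 + 41.4×5.23 = 2779 m²/day.
Hydraulic gradient i = 0.0159.
Q = Σ(K_i·b_i) · W · i = 2779 × 1200 × 0.01590 = 53030 m³/day.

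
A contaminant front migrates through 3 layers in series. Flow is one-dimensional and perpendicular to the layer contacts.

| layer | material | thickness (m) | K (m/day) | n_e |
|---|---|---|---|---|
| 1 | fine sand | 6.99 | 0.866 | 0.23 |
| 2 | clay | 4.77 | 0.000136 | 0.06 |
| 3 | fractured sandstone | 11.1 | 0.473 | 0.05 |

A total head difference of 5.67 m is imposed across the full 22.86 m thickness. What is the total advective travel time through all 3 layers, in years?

41.5

With flow normal to the layers, continuity requires the same specific discharge q through every layer.
Σ(b_i/K_i) = 6.99/0.866 + 4.77/0.000136 + 11.1/0.473 = 35105 d.
q = Δh / Σ(b_i/K_i) = 5.67 / 35105 = 0.0001615 m/day.
In each layer the seepage velocity is v_i = q/n_i, so the layer transit time is t_i = b_i·n_i / q:
  layer 1 (fine sand): t_1 = 6.99 × 0.23 / 0.0001615 = 9954 d
  layer 2 (clay): t_2 = 4.77 × 0.06 / 0.0001615 = 1772 d
  layer 3 (fractured sandstone): t_3 = 11.1 × 0.05 / 0.0001615 = 3436 d
Total t = Σ t_i = 15162 days = 41.51 years.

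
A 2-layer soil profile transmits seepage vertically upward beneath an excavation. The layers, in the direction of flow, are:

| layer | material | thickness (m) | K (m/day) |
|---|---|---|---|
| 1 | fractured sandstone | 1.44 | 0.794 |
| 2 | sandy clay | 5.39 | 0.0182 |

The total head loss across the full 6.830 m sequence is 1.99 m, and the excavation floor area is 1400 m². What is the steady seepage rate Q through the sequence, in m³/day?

9.35

Flow is perpendicular to layering, so the layers act in series and the equivalent K is the thickness-weighted harmonic mean.
Total thickness L = 1.44 + 5.39 = 6.830 m.
Σ(b_i/K_i) = 1.44/0.794 + 5.39/0.0182 = 298.0 d.
K_eq = L / Σ(b_i/K_i) = 6.830 / 298.0 = 0.02292 m/day.
Q = K_eq · A · (Δh/L) = 0.02292 × 1400 × (1.99/6.830) = 9.350 m³/day.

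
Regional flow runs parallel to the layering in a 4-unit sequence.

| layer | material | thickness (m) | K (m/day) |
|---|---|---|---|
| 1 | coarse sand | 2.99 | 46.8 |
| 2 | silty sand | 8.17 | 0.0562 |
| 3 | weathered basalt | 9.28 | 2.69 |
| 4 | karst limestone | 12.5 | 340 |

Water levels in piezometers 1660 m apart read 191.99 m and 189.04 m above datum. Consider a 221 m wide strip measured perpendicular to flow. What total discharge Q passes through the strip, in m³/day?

1730

Flow is parallel to layering, so each bed carries its own Darcy discharge and the transmissivities add.
Σ(K_i·b_i) = 46.8×2.99 + 0.0562×8.17 + 2.69×9.28 + 340×12.5 = 4415 m²/day.
Hydraulic gradient i = (191.99 − 189.04) / 1660 = 2.95 / 1660 = 0.001777.
Q = Σ(K_i·b_i) · W · i = 4415 × 221 × 0.001777 = 1734 m³/day.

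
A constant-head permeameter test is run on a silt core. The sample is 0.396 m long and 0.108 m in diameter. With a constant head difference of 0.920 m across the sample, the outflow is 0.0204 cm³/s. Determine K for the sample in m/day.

Cross-sectional area A = π·(d/2)² = π × (0.108/2)² = 0.009161 m².
Convert discharge: 0.0204 cm³/s = 2.040e-08 m³/s.
Darcy's law rearranged: K = Q·L / (A·Δh) = 2.040e-08 × 0.396 / (0.009161 × 0.920) = 9.585e-07 m/s = 0.08282 m/day.

0.0828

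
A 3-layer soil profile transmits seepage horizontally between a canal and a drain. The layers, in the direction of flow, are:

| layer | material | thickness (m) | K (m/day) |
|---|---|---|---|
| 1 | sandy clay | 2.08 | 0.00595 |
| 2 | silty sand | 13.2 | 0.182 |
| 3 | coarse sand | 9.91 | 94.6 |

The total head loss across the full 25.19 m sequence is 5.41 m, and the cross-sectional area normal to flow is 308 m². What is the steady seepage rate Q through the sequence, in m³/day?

3.95

Flow is perpendicular to layering, so the layers act in series and the equivalent K is the thickness-weighted harmonic mean.
Total thickness L = 2.08 + 13.2 + 9.91 = 25.19 m.
Σ(b_i/K_i) = 2.08/0.00595 + 13.2/0.182 + 9.91/94.6 = 422.2 d.
K_eq = L / Σ(b_i/K_i) = 25.19 / 422.2 = 0.05966 m/day.
Q = K_eq · A · (Δh/L) = 0.05966 × 308 × (5.41/25.19) = 3.947 m³/day.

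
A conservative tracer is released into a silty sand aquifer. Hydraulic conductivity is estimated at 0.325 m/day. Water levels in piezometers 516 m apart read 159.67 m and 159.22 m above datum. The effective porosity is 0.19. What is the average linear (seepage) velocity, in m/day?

0.00149

Hydraulic gradient i = (159.67 − 159.22) / 516 = 0.45 / 516 = 0.0008721.
Darcy flux q = K · i = 0.3250 × 0.0008721 = 0.0002834 m/day.
Seepage velocity v = q / n_e = 0.0002834 / 0.19 = 0.001492 m/day.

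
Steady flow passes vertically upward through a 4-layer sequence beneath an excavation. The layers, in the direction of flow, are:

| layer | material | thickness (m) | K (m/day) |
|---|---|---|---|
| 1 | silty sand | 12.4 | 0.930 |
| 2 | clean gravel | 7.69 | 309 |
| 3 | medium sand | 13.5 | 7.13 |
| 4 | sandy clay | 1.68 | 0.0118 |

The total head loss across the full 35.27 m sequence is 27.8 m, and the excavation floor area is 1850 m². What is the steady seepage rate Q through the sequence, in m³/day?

Flow is perpendicular to layering, so the layers act in series and the equivalent K is the thickness-weighted harmonic mean.
Total thickness L = 12.4 + 7.69 + 13.5 + 1.68 = 35.27 m.
Σ(b_i/K_i) = 12.4/0.930 + 7.69/309 + 13.5/7.13 + 1.68/0.0118 = 157.6 d.
K_eq = L / Σ(b_i/K_i) = 35.27 / 157.6 = 0.2238 m/day.
Q = K_eq · A · (Δh/L) = 0.2238 × 1850 × (27.8/35.27) = 326.3 m³/day.

326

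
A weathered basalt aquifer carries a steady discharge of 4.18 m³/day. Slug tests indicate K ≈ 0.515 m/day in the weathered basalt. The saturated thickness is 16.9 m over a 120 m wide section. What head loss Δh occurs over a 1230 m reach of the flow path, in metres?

Cross-sectional area A = 120 × 16.9 = 2028 m².
From Q = K·A·i, i = Q / (K·A) = 4.18 / (0.5150 × 2028) = 0.004002.
Head loss Δh = i · L = 0.004002 × 1230 = 4.923 m.

4.92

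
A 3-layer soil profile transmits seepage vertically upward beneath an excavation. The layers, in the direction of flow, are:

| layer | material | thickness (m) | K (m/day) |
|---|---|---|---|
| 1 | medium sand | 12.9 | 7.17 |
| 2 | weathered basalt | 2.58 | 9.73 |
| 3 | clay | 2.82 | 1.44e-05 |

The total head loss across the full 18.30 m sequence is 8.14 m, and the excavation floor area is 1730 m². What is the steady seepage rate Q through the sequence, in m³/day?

Flow is perpendicular to layering, so the layers act in series and the equivalent K is the thickness-weighted harmonic mean.
Total thickness L = 12.9 + 2.58 + 2.82 = 18.30 m.
Σ(b_i/K_i) = 12.9/7.17 + 2.58/9.73 + 2.82/1.44e-05 = 1.958e+05 d.
K_eq = L / Σ(b_i/K_i) = 18.30 / 1.958e+05 = 9.345e-05 m/day.
Q = K_eq · A · (Δh/L) = 9.345e-05 × 1730 × (8.14/18.30) = 0.07191 m³/day.

0.0719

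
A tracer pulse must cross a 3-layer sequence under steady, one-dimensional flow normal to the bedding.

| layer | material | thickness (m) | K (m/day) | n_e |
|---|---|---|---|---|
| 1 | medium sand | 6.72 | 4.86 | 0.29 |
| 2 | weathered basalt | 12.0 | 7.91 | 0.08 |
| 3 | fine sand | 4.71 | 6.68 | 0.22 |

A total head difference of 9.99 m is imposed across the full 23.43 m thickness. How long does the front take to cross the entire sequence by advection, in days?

1.42

With flow normal to the layers, continuity requires the same specific discharge q through every layer.
Σ(b_i/K_i) = 6.72/4.86 + 12.0/7.91 + 4.71/6.68 = 3.605 d.
q = Δh / Σ(b_i/K_i) = 9.99 / 3.605 = 2.771 m/day.
In each layer the seepage velocity is v_i = q/n_i, so the layer transit time is t_i = b_i·n_i / q:
  layer 1 (medium sand): t_1 = 6.72 × 0.29 / 2.771 = 0.7032 d
  layer 2 (weathered basalt): t_2 = 12.0 × 0.08 / 2.771 = 0.3464 d
  layer 3 (fine sand): t_3 = 4.71 × 0.22 / 2.771 = 0.3739 d
Total t = Σ t_i = 1.424 days.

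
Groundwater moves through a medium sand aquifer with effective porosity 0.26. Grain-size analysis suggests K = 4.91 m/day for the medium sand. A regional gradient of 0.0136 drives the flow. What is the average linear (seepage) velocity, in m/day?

Hydraulic gradient i = 0.0136.
Darcy flux q = K · i = 4.910 × 0.01360 = 0.06678 m/day.
Seepage velocity v = q / n_e = 0.06678 / 0.26 = 0.2568 m/day.

0.257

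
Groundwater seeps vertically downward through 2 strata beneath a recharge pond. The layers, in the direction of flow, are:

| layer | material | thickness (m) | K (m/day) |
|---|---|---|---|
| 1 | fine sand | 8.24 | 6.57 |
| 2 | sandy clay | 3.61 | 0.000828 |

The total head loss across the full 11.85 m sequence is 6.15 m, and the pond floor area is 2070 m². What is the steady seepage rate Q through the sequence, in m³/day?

Flow is perpendicular to layering, so the layers act in series and the equivalent K is the thickness-weighted harmonic mean.
Total thickness L = 8.24 + 3.61 = 11.85 m.
Σ(b_i/K_i) = 8.24/6.57 + 3.61/0.000828 = 4361 d.
K_eq = L / Σ(b_i/K_i) = 11.85 / 4361 = 0.002717 m/day.
Q = K_eq · A · (Δh/L) = 0.002717 × 2070 × (6.15/11.85) = 2.919 m³/day.

2.92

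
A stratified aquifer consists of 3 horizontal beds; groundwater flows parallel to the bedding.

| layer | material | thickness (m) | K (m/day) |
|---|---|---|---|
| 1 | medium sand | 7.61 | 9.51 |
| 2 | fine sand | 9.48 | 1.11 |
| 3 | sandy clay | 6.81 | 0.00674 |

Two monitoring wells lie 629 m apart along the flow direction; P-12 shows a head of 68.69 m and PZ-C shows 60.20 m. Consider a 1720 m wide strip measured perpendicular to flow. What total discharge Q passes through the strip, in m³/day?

1930

Flow is parallel to layering, so each bed carries its own Darcy discharge and the transmissivities add.
Σ(K_i·b_i) = 9.51×7.61 + 1.11×9.48 + 0.00674×6.81 = 82.94 m²/day.
Hydraulic gradient i = (68.69 − 60.20) / 629 = 8.49 / 629 = 0.01350.
Q = Σ(K_i·b_i) · W · i = 82.94 × 1720 × 0.01350 = 1926 m³/day.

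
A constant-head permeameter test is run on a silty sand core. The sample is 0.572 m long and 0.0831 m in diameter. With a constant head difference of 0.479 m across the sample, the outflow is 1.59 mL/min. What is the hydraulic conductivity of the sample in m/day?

0.504

Cross-sectional area A = π·(d/2)² = π × (0.0831/2)² = 0.005424 m².
Convert discharge: 1.59 mL/min = 2.650e-08 m³/s.
Darcy's law rearranged: K = Q·L / (A·Δh) = 2.650e-08 × 0.572 / (0.005424 × 0.479) = 5.835e-06 m/s = 0.5041 m/day.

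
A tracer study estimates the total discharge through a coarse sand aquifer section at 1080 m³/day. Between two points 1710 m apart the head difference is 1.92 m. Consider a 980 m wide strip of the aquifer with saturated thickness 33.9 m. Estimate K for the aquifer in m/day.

Cross-sectional area A = 980 × 33.9 = 33222 m².
Hydraulic gradient i = Δh / L = 1.92 / 1710 = 0.001123.
From Q = K·A·i, K = Q / (A·i) = 1080 / (33222 × 0.001123) = 28.95 m/day.

29.0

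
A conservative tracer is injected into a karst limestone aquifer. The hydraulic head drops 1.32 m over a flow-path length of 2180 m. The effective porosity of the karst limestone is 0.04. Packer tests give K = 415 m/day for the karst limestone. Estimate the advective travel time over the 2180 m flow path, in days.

347

Hydraulic gradient i = Δh / L = 1.32 / 2180 = 0.0006055.
Darcy flux q = K · i = 415.0 × 0.0006055 = 0.2513 m/day.
Seepage velocity v = q / n_e = 0.2513 / 0.04 = 6.282 m/day.
Travel time t = L / v = 2180 / 6.282 = 347.0 days.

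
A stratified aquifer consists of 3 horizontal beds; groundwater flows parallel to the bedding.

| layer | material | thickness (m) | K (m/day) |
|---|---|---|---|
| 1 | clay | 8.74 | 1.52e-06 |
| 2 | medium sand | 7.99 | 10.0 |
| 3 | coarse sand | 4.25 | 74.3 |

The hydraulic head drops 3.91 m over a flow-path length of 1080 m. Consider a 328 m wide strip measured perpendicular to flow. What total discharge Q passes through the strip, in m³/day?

470

Flow is parallel to layering, so each bed carries its own Darcy discharge and the transmissivities add.
Σ(K_i·b_i) = 1.52e-06×8.74 + 10.0×7.99 + 74.3×4.25 = 395.7 m²/day.
Hydraulic gradient i = Δh / L = 3.91 / 1080 = 0.003620.
Q = Σ(K_i·b_i) · W · i = 395.7 × 328 × 0.003620 = 469.9 m³/day.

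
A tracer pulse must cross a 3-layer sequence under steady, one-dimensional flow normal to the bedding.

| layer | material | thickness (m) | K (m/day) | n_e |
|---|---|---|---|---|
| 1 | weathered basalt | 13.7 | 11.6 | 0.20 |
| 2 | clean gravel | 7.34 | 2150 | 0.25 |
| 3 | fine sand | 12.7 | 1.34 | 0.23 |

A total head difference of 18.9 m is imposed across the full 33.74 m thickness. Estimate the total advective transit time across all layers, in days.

With flow normal to the layers, continuity requires the same specific discharge q through every layer.
Σ(b_i/K_i) = 13.7/11.6 + 7.34/2150 + 12.7/1.34 = 10.66 d.
q = Δh / Σ(b_i/K_i) = 18.9 / 10.66 = 1.773 m/day.
In each layer the seepage velocity is v_i = q/n_i, so the layer transit time is t_i = b_i·n_i / q:
  layer 1 (weathered basalt): t_1 = 13.7 × 0.20 / 1.773 = 1.546 d
  layer 2 (clean gravel): t_2 = 7.34 × 0.25 / 1.773 = 1.035 d
  layer 3 (fine sand): t_3 = 12.7 × 0.23 / 1.773 = 1.648 d
Total t = Σ t_i = 4.229 days.

4.23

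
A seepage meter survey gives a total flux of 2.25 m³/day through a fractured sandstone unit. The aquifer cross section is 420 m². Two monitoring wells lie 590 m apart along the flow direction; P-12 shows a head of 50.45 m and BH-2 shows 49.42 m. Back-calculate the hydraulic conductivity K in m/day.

Hydraulic gradient i = (50.45 − 49.42) / 590 = 1.03 / 590 = 0.001746.
From Q = K·A·i, K = Q / (A·i) = 2.25 / (420.0 × 0.001746) = 3.069 m/day.

3.07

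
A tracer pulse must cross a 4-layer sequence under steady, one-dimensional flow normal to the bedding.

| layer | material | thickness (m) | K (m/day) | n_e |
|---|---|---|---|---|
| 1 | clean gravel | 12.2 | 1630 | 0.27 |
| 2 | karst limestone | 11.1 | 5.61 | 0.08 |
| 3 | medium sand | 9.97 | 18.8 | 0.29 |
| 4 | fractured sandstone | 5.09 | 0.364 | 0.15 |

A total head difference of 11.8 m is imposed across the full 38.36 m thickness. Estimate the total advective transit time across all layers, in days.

11.0

With flow normal to the layers, continuity requires the same specific discharge q through every layer.
Σ(b_i/K_i) = 12.2/1630 + 11.1/5.61 + 9.97/18.8 + 5.09/0.364 = 16.50 d.
q = Δh / Σ(b_i/K_i) = 11.8 / 16.50 = 0.7152 m/day.
In each layer the seepage velocity is v_i = q/n_i, so the layer transit time is t_i = b_i·n_i / q:
  layer 1 (clean gravel): t_1 = 12.2 × 0.27 / 0.7152 = 4.606 d
  layer 2 (karst limestone): t_2 = 11.1 × 0.08 / 0.7152 = 1.242 d
  layer 3 (medium sand): t_3 = 9.97 × 0.29 / 0.7152 = 4.043 d
  layer 4 (fractured sandstone): t_4 = 5.09 × 0.15 / 0.7152 = 1.068 d
Total t = Σ t_i = 10.96 days.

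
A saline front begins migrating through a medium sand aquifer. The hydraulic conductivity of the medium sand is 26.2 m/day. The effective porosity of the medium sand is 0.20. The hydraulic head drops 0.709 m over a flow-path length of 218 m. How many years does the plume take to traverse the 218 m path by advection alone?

Hydraulic gradient i = Δh / L = 0.709 / 218 = 0.003252.
Darcy flux q = K · i = 26.20 × 0.003252 = 0.08521 m/day.
Seepage velocity v = q / n_e = 0.08521 / 0.20 = 0.4261 m/day.
Travel time t = L / v = 218 / 0.4261 = 511.7 days = 1.401 years.

1.40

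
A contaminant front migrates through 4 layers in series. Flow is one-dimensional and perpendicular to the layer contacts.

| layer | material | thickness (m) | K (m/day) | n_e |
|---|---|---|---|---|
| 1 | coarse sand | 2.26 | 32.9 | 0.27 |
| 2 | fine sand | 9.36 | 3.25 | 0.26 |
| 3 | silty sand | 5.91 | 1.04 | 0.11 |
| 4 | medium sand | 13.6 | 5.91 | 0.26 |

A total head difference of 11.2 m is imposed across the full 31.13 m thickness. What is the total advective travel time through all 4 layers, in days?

7.06

With flow normal to the layers, continuity requires the same specific discharge q through every layer.
Σ(b_i/K_i) = 2.26/32.9 + 9.36/3.25 + 5.91/1.04 + 13.6/5.91 = 10.93 d.
q = Δh / Σ(b_i/K_i) = 11.2 / 10.93 = 1.024 m/day.
In each layer the seepage velocity is v_i = q/n_i, so the layer transit time is t_i = b_i·n_i / q:
  layer 1 (coarse sand): t_1 = 2.26 × 0.27 / 1.024 = 0.5956 d
  layer 2 (fine sand): t_2 = 9.36 × 0.26 / 1.024 = 2.375 d
  layer 3 (silty sand): t_3 = 5.91 × 0.11 / 1.024 = 0.6346 d
  layer 4 (medium sand): t_4 = 13.6 × 0.26 / 1.024 = 3.452 d
Total t = Σ t_i = 7.057 days.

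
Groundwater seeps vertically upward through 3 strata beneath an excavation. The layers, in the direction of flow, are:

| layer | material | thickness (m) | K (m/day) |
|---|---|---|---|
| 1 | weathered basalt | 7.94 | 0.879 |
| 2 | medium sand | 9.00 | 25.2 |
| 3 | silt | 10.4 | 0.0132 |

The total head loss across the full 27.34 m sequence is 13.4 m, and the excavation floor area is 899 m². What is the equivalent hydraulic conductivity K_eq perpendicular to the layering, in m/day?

Flow is perpendicular to layering, so the layers act in series and the equivalent K is the thickness-weighted harmonic mean.
Total thickness L = 7.94 + 9.00 + 10.4 = 27.34 m.
Σ(b_i/K_i) = 7.94/0.879 + 9.00/25.2 + 10.4/0.0132 = 797.3 d.
K_eq = L / Σ(b_i/K_i) = 27.34 / 797.3 = 0.03429 m/day.

0.0343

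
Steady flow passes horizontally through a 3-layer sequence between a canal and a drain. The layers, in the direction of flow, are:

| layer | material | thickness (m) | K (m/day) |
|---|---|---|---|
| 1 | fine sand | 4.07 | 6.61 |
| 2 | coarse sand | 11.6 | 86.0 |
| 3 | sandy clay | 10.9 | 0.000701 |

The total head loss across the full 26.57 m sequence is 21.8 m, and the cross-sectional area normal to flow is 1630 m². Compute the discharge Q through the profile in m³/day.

2.29

Flow is perpendicular to layering, so the layers act in series and the equivalent K is the thickness-weighted harmonic mean.
Total thickness L = 4.07 + 11.6 + 10.9 = 26.57 m.
Σ(b_i/K_i) = 4.07/6.61 + 11.6/86.0 + 10.9/0.000701 = 15550 d.
K_eq = L / Σ(b_i/K_i) = 26.57 / 15550 = 0.001709 m/day.
Q = K_eq · A · (Δh/L) = 0.001709 × 1630 × (21.8/26.57) = 2.285 m³/day.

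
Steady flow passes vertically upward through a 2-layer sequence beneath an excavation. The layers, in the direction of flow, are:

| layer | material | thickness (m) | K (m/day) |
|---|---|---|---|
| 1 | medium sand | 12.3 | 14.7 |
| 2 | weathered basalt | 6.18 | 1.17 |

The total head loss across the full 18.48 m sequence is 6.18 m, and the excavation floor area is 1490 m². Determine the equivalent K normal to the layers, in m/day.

3.02

Flow is perpendicular to layering, so the layers act in series and the equivalent K is the thickness-weighted harmonic mean.
Total thickness L = 12.3 + 6.18 = 18.48 m.
Σ(b_i/K_i) = 12.3/14.7 + 6.18/1.17 = 6.119 d.
K_eq = L / Σ(b_i/K_i) = 18.48 / 6.119 = 3.020 m/day.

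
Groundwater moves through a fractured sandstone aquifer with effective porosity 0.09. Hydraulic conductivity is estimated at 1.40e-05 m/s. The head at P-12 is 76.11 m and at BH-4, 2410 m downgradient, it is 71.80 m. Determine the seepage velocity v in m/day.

Convert K: 1.40e-05 m/s × 86400 = 1.210 m/day.
Hydraulic gradient i = (76.11 − 71.80) / 2410 = 4.31 / 2410 = 0.001788.
Darcy flux q = K · i = 1.210 × 0.001788 = 0.002163 m/day.
Seepage velocity v = q / n_e = 0.002163 / 0.09 = 0.02404 m/day.

0.0240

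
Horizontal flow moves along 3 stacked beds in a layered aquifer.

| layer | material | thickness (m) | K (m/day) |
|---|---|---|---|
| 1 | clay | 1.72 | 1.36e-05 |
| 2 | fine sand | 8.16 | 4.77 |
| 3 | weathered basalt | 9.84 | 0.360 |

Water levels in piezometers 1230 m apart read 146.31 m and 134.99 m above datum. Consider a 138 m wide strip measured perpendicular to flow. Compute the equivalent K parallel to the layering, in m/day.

2.15

Flow is parallel to layering, so each bed carries its own Darcy discharge and the transmissivities add.
Σ(K_i·b_i) = 1.36e-05×1.72 + 4.77×8.16 + 0.360×9.84 = 42.47 m²/day.
Total thickness b = 19.72 m, so K_eq = Σ(K_i·b_i)/b = 2.153 m/day.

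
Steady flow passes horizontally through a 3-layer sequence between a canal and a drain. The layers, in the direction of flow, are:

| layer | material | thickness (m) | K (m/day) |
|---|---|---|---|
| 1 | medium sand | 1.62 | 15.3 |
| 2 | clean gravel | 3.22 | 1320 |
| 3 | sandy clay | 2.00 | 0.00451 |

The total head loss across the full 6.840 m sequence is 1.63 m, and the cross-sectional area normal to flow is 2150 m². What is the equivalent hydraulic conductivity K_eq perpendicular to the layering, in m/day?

0.0154

Flow is perpendicular to layering, so the layers act in series and the equivalent K is the thickness-weighted harmonic mean.
Total thickness L = 1.62 + 3.22 + 2.00 = 6.840 m.
Σ(b_i/K_i) = 1.62/15.3 + 3.22/1320 + 2.00/0.00451 = 443.6 d.
K_eq = L / Σ(b_i/K_i) = 6.840 / 443.6 = 0.01542 m/day.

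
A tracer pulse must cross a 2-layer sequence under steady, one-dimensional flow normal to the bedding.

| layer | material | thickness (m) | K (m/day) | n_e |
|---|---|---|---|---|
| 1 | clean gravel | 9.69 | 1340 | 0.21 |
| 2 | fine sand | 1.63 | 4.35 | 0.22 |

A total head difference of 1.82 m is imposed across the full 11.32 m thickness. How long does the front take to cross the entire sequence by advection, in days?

With flow normal to the layers, continuity requires the same specific discharge q through every layer.
Σ(b_i/K_i) = 9.69/1340 + 1.63/4.35 = 0.3819 d.
q = Δh / Σ(b_i/K_i) = 1.82 / 0.3819 = 4.765 m/day.
In each layer the seepage velocity is v_i = q/n_i, so the layer transit time is t_i = b_i·n_i / q:
  layer 1 (clean gravel): t_1 = 9.69 × 0.21 / 4.765 = 0.4270 d
  layer 2 (fine sand): t_2 = 1.63 × 0.22 / 4.765 = 0.07526 d
Total t = Σ t_i = 0.5023 days.

0.502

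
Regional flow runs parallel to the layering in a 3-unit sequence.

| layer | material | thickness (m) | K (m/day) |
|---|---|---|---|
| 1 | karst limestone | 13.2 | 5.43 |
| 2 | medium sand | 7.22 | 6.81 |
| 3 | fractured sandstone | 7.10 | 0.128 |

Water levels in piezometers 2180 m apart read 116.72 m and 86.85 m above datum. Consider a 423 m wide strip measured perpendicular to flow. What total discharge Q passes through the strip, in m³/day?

Flow is parallel to layering, so each bed carries its own Darcy discharge and the transmissivities add.
Σ(K_i·b_i) = 5.43×13.2 + 6.81×7.22 + 0.128×7.10 = 121.8 m²/day.
Hydraulic gradient i = (116.72 − 86.85) / 2180 = 29.87 / 2180 = 0.01370.
Q = Σ(K_i·b_i) · W · i = 121.8 × 423 × 0.01370 = 705.7 m³/day.

706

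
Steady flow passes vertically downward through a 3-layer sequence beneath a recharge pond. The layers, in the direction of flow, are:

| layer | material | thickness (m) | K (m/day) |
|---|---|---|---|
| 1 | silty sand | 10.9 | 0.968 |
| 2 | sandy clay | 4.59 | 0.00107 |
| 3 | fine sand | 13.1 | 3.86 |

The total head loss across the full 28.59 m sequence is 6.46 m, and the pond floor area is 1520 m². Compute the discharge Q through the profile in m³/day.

Flow is perpendicular to layering, so the layers act in series and the equivalent K is the thickness-weighted harmonic mean.
Total thickness L = 10.9 + 4.59 + 13.1 = 28.59 m.
Σ(b_i/K_i) = 10.9/0.968 + 4.59/0.00107 + 13.1/3.86 = 4304 d.
K_eq = L / Σ(b_i/K_i) = 28.59 / 4304 = 0.006642 m/day.
Q = K_eq · A · (Δh/L) = 0.006642 × 1520 × (6.46/28.59) = 2.281 m³/day.

2.28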